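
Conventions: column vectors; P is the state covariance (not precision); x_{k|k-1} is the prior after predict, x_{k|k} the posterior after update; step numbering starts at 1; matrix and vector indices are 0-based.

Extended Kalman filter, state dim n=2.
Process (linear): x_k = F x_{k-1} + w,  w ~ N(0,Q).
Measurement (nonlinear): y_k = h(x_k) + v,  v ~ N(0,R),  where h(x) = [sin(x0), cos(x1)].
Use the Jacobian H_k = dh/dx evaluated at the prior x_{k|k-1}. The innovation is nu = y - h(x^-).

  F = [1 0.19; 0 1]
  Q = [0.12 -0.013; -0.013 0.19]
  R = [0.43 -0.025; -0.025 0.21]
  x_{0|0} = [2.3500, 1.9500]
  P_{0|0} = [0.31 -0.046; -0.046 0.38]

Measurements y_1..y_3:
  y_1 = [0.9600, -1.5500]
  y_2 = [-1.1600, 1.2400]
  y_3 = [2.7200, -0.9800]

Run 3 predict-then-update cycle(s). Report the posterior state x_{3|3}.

x_post = [2.5224, 2.1980]

step 1: x^-=[2.7205, 1.9500]  P^-=[0.4262 0.0132; 0.0132 0.5700]  H_jac=[-0.9126 0.0000; 0.0000 -0.9290]  S=[0.7850 -0.0138; -0.0138 0.7019]  K=[-0.4960 -0.0272; -0.0286 -0.7550]  nu=[0.5512, -1.1798]  x^+=[2.4792, 2.8249]  P^+=[0.2330 -0.0072; -0.0072 0.1699]
step 2: x^-=[3.0159, 2.8249]  P^-=[0.3564 0.0121; 0.0121 0.3599]  H_jac=[-0.9921 0.0000; 0.0000 -0.3114]  S=[0.7808 -0.0213; -0.0213 0.2449]  K=[-0.4543 -0.0548; -0.0279 -0.4600]  nu=[-1.2853, 2.1903]  x^+=[3.4798, 1.8532]  P^+=[0.1955 0.0005; 0.0005 0.3080]
step 3: x^-=[3.8319, 1.8532]  P^-=[0.3268 0.0460; 0.0460 0.4980]  H_jac=[-0.7710 0.0000; 0.0000 -0.9604]  S=[0.6243 0.0091; 0.0091 0.6693]  K=[-0.4028 -0.0606; -0.0465 -0.7139]  nu=[3.3568, -0.7013]  x^+=[2.5224, 2.1980]  P^+=[0.2227 0.0028; 0.0028 0.1549]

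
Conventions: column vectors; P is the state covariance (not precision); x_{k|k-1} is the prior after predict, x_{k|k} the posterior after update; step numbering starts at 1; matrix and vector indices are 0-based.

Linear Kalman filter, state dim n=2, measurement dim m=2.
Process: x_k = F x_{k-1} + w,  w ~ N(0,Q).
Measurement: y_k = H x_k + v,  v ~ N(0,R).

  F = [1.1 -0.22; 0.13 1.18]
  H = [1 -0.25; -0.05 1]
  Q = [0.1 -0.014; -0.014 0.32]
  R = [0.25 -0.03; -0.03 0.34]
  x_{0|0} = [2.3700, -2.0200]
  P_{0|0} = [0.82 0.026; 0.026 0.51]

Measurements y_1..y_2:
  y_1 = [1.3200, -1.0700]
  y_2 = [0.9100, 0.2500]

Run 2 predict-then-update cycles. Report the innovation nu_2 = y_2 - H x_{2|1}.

innov = [-1.2057, 1.5774]

step 1: x^-=[3.0514, -2.0755]  P^-=[1.1043 0.0039; 0.0039 1.0520]  S=[1.4181 -0.3443; -0.3443 1.3943]  K=[0.8181 0.1652; 0.0004 0.7544]  nu=[-2.2503, 1.1581]  x^+=[1.4017, -1.2028]  P^+=[0.2101 0.0421; 0.0421 0.2586]
step 2: x^-=[1.8065, -1.2371]  P^-=[0.3464 0.0024; 0.0024 0.6965]  S=[0.6387 -0.2190; -0.2190 1.0372]  K=[0.5783 0.1077; -0.0416 0.6627]  nu=[-1.2057, 1.5774]  x^+=[1.2791, -0.1416]  P^+=[0.1480 0.0267; 0.0267 0.2279]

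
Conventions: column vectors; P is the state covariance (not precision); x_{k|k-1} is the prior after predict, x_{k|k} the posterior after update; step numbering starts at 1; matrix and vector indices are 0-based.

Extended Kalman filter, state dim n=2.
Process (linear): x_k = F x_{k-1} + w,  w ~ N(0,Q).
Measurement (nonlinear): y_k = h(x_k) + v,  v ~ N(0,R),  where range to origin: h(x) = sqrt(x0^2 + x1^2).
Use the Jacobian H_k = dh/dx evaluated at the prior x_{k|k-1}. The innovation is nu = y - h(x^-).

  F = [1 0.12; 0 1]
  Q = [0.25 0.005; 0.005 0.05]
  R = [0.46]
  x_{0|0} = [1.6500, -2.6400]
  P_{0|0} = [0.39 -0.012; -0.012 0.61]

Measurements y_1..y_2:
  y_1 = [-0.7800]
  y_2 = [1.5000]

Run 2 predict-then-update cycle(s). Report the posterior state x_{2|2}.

x_post = [0.6867, -0.8665]

step 1: x^-=[1.3332, -2.6400]  P^-=[0.6459 0.0662; 0.0662 0.6600]  H_jac=[0.4508 -0.8926]  S=[1.0639]  K=[0.2181; -0.5257]  nu=[-3.7375]  x^+=[0.5179, -0.6751]  P^+=[0.5953 0.1882; 0.1882 0.3660]
step 2: x^-=[0.4369, -0.6751]  P^-=[0.8957 0.2371; 0.2371 0.4160]  H_jac=[0.5433 -0.8395]  S=[0.8013]  K=[0.3589; -0.2750]  nu=[0.6959]  x^+=[0.6867, -0.8665]  P^+=[0.7925 0.3162; 0.3162 0.3553]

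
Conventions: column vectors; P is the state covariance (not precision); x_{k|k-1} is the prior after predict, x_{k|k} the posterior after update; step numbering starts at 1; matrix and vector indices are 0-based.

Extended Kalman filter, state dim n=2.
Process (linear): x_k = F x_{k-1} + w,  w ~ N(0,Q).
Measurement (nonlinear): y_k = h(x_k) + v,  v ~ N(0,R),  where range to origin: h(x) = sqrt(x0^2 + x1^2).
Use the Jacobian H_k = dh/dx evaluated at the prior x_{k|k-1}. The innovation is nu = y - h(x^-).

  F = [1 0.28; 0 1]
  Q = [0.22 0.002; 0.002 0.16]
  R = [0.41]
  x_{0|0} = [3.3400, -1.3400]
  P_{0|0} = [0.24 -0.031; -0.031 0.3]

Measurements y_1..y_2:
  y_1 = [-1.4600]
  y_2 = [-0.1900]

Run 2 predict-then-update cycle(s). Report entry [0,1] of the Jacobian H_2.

step 1: x^-=[2.9648, -1.3400]  P^-=[0.4662 0.0550; 0.0550 0.4600]  H_jac=[0.9112 -0.4119]  S=[0.8338]  K=[0.4823; -0.1671]  nu=[-4.7136]  x^+=[0.6916, -0.5524]  P^+=[0.2722 0.1222; 0.1222 0.4367]
step 2: x^-=[0.5369, -0.5524]  P^-=[0.5949 0.2465; 0.2465 0.5967]  H_jac=[0.6970 -0.7171]  S=[0.7594]  K=[0.3133; -0.3372]  nu=[-0.9603]  x^+=[0.2361, -0.2285]  P^+=[0.5204 0.3267; 0.3267 0.5104]

H_jac[0,1] = -0.7171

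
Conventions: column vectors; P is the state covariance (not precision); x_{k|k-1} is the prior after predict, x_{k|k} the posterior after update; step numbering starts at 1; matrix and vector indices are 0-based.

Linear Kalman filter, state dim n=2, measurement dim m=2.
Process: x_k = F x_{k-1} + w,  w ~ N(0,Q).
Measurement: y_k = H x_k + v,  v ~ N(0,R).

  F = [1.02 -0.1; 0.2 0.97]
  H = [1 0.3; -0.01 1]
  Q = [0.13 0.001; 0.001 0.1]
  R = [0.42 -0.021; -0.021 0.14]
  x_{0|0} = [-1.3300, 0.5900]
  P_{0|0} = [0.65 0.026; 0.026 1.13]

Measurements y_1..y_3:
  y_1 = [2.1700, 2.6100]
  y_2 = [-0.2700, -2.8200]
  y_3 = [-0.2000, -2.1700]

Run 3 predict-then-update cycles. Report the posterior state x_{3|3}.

step 1: x^-=[-1.4156, 0.3063]  P^-=[0.8123 0.0492; 0.0492 1.1993]  S=[1.3697 0.3797; 0.3797 1.3384]  K=[0.6461 -0.1526; 0.0546 0.8802]  nu=[3.4937, 2.2895]  x^+=[0.4923, 2.5123]  P^+=[0.2842 -0.0321; -0.0321 0.1218]
step 2: x^-=[0.2509, 2.5354]  P^-=[0.4334 0.0161; 0.0161 0.2135]  S=[0.8823 0.0547; 0.0547 0.3532]  K=[0.4995 -0.0442; 0.0538 0.5956]  nu=[-1.2815, -5.3528]  x^+=[-0.1526, -0.7219]  P^+=[0.2151 -0.0145; -0.0145 0.0821]
step 3: x^-=[-0.0835, -0.7308]  P^-=[0.3575 0.0228; 0.0228 0.1802]  S=[0.8075 0.0523; 0.0523 0.3198]  K=[0.4522 -0.0137; 0.0594 0.5531]  nu=[0.1027, -1.4401]  x^+=[-0.0173, -1.5212]  P^+=[0.1930 -0.0095; -0.0095 0.0761]

x_post = [-0.0173, -1.5212]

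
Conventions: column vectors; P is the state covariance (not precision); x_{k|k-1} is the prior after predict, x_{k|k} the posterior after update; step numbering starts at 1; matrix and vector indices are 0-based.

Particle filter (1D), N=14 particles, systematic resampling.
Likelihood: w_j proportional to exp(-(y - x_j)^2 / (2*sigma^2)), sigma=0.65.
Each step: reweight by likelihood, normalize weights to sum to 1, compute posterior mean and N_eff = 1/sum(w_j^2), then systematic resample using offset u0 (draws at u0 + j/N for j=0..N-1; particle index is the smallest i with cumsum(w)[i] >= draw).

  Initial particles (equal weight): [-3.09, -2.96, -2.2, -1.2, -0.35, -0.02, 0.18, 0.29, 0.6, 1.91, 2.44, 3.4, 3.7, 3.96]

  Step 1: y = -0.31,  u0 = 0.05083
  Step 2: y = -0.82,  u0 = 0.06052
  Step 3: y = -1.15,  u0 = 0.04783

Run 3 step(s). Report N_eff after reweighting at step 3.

N_eff = 9.9179

step 1: w=[0.0000, 0.0001, 0.0036, 0.0957, 0.2438, 0.2211, 0.1838, 0.1595, 0.0917, 0.0007, 0.0000, 0.0000, 0.0000, 0.0000]  mean=-0.0768  Neff=5.4013  idx=[3, 4, 4, 4, 4, 5, 5, 5, 6, 6, 7, 7, 8, 8]
step 2: w=[0.1279, 0.1168, 0.1168, 0.1168, 0.1168, 0.0711, 0.0711, 0.0711, 0.0465, 0.0465, 0.0353, 0.0353, 0.0140, 0.0140]  mean=-0.2673  Neff=10.7158  idx=[0, 1, 1, 2, 2, 3, 4, 4, 5, 6, 7, 8, 10, 13]
step 3: w=[0.1926, 0.0906, 0.0906, 0.0906, 0.0906, 0.0906, 0.0906, 0.0906, 0.0426, 0.0426, 0.0426, 0.0238, 0.0166, 0.0052]  mean=-0.4434  Neff=9.9179  idx=[0, 0, 0, 1, 2, 3, 4, 4, 5, 6, 7, 8, 9, 11]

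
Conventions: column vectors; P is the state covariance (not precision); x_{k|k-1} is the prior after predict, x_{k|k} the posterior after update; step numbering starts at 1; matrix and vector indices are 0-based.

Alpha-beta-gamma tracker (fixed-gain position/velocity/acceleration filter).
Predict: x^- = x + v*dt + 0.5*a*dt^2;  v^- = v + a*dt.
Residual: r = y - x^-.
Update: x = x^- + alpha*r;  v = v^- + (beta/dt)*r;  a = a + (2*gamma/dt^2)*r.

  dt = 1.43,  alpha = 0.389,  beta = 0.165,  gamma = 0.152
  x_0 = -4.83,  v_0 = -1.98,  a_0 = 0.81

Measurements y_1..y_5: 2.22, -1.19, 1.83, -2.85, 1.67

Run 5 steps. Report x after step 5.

x_post = 9.8206

step 1: x_pred=-6.8332  r=9.0532  x^+=-3.3115  v^+=0.2229  a^+=2.1559
step 2: x_pred=-0.7885  r=-0.4015  x^+=-0.9447  v^+=3.2595  a^+=2.0962
step 3: x_pred=5.8596  r=-4.0296  x^+=4.2921  v^+=5.7921  a^+=1.4971
step 4: x_pred=14.1055  r=-16.9555  x^+=7.5098  v^+=5.9766  a^+=-1.0235
step 5: x_pred=15.0098  r=-13.3398  x^+=9.8206  v^+=2.9737  a^+=-3.0066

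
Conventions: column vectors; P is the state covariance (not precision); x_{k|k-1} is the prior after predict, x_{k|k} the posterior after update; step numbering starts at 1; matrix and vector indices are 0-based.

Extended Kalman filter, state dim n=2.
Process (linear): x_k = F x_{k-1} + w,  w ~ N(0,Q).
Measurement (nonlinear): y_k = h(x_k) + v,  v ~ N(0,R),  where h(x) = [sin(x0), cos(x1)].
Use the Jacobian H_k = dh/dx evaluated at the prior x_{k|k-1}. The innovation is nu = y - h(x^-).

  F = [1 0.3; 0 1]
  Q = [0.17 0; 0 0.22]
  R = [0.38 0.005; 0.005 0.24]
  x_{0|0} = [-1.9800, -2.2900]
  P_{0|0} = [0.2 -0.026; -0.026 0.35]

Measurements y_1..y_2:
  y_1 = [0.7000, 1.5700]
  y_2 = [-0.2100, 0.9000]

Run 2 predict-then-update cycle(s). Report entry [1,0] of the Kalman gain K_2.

step 1: x^-=[-2.6670, -2.2900]  P^-=[0.3859 0.0790; 0.0790 0.5700]  H_jac=[-0.8895 0.0000; 0.0000 0.7523]  S=[0.6853 -0.0479; -0.0479 0.5626]  K=[-0.4964 0.0634; -0.0496 0.7580]  nu=[1.1570, 2.2288]  x^+=[-3.1001, -0.6580]  P^+=[0.2117 0.0169; 0.0169 0.2415]
step 2: x^-=[-3.2975, -0.6580]  P^-=[0.4136 0.0894; 0.0894 0.4615]  H_jac=[-0.9879 0.0000; 0.0000 0.6115]  S=[0.7837 -0.0490; -0.0490 0.4126]  K=[-0.5170 0.0711; -0.0704 0.6756]  nu=[-0.3652, 0.1088]  x^+=[-3.1009, -0.5588]  P^+=[0.1985 0.0237; 0.0237 0.2646]

K[1,0] = -0.0704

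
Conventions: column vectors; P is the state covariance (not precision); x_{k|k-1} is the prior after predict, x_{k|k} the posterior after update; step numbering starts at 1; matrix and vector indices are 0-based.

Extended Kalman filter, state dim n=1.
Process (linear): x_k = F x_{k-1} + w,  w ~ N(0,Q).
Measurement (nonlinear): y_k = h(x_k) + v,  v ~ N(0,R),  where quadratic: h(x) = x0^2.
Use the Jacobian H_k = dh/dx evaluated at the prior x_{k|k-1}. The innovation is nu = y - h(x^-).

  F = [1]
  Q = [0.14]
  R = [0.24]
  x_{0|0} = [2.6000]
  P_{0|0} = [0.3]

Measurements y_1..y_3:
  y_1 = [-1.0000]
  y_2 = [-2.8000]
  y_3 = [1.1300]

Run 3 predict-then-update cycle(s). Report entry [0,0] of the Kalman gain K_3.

K[0,0] = -0.2952

step 1: x^-=[2.6000]  P^-=[0.4400]  H_jac=[5.2000]  S=[12.1376]  K=[0.1885]  nu=[-7.7600]  x^+=[1.1372]  P^+=[0.0087]
step 2: x^-=[1.1372]  P^-=[0.1487]  H_jac=[2.2744]  S=[1.0092]  K=[0.3351]  nu=[-4.0932]  x^+=[-0.2345]  P^+=[0.0354]
step 3: x^-=[-0.2345]  P^-=[0.1754]  H_jac=[-0.4690]  S=[0.2786]  K=[-0.2952]  nu=[1.0750]  x^+=[-0.5519]  P^+=[0.1511]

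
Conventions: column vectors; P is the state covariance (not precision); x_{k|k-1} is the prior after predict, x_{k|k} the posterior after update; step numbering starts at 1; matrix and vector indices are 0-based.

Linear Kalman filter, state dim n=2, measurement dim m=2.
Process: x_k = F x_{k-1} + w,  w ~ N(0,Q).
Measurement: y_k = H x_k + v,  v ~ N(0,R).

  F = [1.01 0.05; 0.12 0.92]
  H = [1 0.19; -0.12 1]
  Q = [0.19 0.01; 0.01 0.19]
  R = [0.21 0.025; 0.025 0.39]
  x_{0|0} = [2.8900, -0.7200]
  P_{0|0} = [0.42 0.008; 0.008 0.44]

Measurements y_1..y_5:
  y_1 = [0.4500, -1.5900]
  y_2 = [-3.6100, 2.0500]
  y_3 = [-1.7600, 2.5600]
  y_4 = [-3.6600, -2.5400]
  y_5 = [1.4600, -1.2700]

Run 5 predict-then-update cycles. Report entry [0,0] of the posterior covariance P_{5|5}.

step 1: x^-=[2.8829, -0.3156]  P^-=[0.6203 0.0886; 0.0886 0.5702]  S=[0.8846 0.1455; 0.1455 0.9479]  K=[0.7364 -0.0981; 0.1288 0.5706]  nu=[-2.3729, -0.9285]  x^+=[1.2265, -1.1510]  P^+=[0.1525 -0.0015; -0.0015 0.2256]
step 2: x^-=[1.1812, -0.9118]  P^-=[0.3460 0.0374; 0.0374 0.3828]  S=[0.5840 0.0928; 0.0928 0.7688]  K=[0.6173 -0.0798; 0.1126 0.4785]  nu=[-4.6179, 3.1035]  x^+=[-1.9170, 0.0532]  P^+=[0.1277 -0.0004; -0.0004 0.1894]
step 3: x^-=[-1.9335, -0.1811]  P^-=[0.3207 0.0338; 0.0338 0.3520]  S=[0.5563 0.0865; 0.0865 0.7385]  K=[0.6000 -0.0765; 0.1098 0.4583]  nu=[0.2079, 2.5090]  x^+=[-2.0008, 0.9917]  P^+=[0.1241 0.0000; 0.0000 0.1815]
step 4: x^-=[-1.9712, 0.6723]  P^-=[0.3170 0.0334; 0.0334 0.3454]  S=[0.5522 0.0852; 0.0852 0.7320]  K=[0.5973 -0.0759; 0.1093 0.4537]  nu=[-1.8165, -3.4488]  x^+=[-2.7946, -1.0910]  P^+=[0.1235 0.0002; 0.0002 0.1797]
step 5: x^-=[-2.8771, -1.3391]  P^-=[0.3165 0.0334; 0.0334 0.3439]  S=[0.5516 0.0850; 0.0850 0.7304]  K=[0.5969 -0.0757; 0.1093 0.4526]  nu=[4.5915, -0.2762]  x^+=[-0.1154, -0.9625]  P^+=[0.1234 0.0002; 0.0002 0.1793]

P_post[0,0] = 0.1234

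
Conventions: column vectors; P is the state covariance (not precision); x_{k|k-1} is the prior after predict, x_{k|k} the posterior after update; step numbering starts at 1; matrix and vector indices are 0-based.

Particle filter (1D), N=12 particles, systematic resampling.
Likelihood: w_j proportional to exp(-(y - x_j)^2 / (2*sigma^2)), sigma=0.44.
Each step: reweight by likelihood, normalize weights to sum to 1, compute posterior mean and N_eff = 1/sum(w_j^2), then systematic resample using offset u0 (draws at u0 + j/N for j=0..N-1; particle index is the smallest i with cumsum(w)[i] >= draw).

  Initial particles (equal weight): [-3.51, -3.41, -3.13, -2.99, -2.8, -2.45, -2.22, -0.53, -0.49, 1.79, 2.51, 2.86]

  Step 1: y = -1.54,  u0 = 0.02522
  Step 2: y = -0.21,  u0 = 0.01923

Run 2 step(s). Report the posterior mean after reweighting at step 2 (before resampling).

post_mean = -0.5162

step 1: w=[0.0001, 0.0002, 0.0025, 0.0076, 0.0289, 0.2056, 0.5286, 0.1252, 0.1012, 0.0000, 0.0000, 0.0000]  mean=-1.9059  Neff=2.8692  idx=[4, 5, 5, 6, 6, 6, 6, 6, 6, 7, 7, 8]
step 2: w=[0.0000, 0.0000, 0.0000, 0.0000, 0.0000, 0.0000, 0.0000, 0.0000, 0.0000, 0.3264, 0.3264, 0.3472]  mean=-0.5162  Neff=2.9979  idx=[9, 9, 9, 9, 10, 10, 10, 10, 11, 11, 11, 11]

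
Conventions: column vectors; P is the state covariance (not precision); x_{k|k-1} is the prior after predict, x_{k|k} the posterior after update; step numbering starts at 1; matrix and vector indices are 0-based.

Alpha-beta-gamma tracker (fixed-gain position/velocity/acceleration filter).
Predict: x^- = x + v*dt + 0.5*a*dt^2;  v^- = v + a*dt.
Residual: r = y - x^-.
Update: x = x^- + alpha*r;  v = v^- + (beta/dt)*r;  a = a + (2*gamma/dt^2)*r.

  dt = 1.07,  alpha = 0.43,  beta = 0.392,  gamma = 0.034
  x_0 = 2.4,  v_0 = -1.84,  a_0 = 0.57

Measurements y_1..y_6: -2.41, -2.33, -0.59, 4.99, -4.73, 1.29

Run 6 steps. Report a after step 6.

step 1: x_pred=0.7575  r=-3.1675  x^+=-0.6045  v^+=-2.3905  a^+=0.3819
step 2: x_pred=-2.9438  r=0.6138  x^+=-2.6799  v^+=-1.7571  a^+=0.4183
step 3: x_pred=-4.3204  r=3.7304  x^+=-2.7164  v^+=0.0572  a^+=0.6399
step 4: x_pred=-2.2888  r=7.2788  x^+=0.8411  v^+=3.4085  a^+=1.0722
step 5: x_pred=5.1020  r=-9.8320  x^+=0.8742  v^+=0.9538  a^+=0.4882
step 6: x_pred=2.1743  r=-0.8843  x^+=1.7940  v^+=1.1523  a^+=0.4357

a_post = 0.4357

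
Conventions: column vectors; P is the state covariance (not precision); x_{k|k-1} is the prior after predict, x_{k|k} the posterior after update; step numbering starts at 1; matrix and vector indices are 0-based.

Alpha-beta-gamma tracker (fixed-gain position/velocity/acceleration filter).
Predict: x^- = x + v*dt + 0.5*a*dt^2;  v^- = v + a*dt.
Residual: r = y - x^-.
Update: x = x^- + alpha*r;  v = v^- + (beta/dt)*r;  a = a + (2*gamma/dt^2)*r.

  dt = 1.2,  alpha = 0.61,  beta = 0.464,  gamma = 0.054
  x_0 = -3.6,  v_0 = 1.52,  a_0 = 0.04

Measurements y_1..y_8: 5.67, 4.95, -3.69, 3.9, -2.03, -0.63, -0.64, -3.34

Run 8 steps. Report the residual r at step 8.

resid = -0.0961

step 1: x_pred=-1.7472  r=7.4172  x^+=2.7773  v^+=4.4360  a^+=0.5963
step 2: x_pred=8.5298  r=-3.5798  x^+=6.3461  v^+=3.7673  a^+=0.3278
step 3: x_pred=11.1030  r=-14.7930  x^+=2.0793  v^+=-1.5592  a^+=-0.7817
step 4: x_pred=-0.3546  r=4.2546  x^+=2.2407  v^+=-0.8521  a^+=-0.4626
step 5: x_pred=0.8851  r=-2.9151  x^+=-0.8931  v^+=-2.5344  a^+=-0.6812
step 6: x_pred=-4.4248  r=3.7948  x^+=-2.1100  v^+=-1.8845  a^+=-0.3966
step 7: x_pred=-4.6569  r=4.0169  x^+=-2.2066  v^+=-0.8072  a^+=-0.0953
step 8: x_pred=-3.2439  r=-0.0961  x^+=-3.3025  v^+=-0.9588  a^+=-0.1025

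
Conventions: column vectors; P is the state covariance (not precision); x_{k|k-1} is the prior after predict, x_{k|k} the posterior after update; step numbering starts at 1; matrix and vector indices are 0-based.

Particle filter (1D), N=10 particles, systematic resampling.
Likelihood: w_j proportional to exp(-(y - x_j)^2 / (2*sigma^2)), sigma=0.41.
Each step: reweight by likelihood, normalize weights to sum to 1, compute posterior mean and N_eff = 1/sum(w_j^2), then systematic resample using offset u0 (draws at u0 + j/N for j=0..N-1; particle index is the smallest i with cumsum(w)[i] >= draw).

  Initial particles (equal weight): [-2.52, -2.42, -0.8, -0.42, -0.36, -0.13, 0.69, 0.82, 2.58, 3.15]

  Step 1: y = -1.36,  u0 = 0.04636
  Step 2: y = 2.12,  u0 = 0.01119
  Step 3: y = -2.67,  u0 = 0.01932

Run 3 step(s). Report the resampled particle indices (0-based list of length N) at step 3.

step 1: w=[0.0314, 0.0608, 0.6766, 0.1242, 0.0878, 0.0191, 0.0000, 0.0000, 0.0000, 0.0000]  mean=-0.8539  Neff=2.0575  idx=[1, 2, 2, 2, 2, 2, 2, 2, 3, 4]
step 2: w=[0.0000, 0.0006, 0.0006, 0.0006, 0.0006, 0.0006, 0.0006, 0.0006, 0.2887, 0.7071]  mean=-0.3792  Neff=1.7143  idx=[8, 8, 8, 9, 9, 9, 9, 9, 9, 9]
step 3: w=[0.1639, 0.1639, 0.1639, 0.0726, 0.0726, 0.0726, 0.0726, 0.0726, 0.0726, 0.0726]  mean=-0.3895  Neff=8.5116  idx=[0, 0, 1, 1, 2, 3, 4, 6, 7, 8]

resampled_idx = [0, 0, 1, 1, 2, 3, 4, 6, 7, 8]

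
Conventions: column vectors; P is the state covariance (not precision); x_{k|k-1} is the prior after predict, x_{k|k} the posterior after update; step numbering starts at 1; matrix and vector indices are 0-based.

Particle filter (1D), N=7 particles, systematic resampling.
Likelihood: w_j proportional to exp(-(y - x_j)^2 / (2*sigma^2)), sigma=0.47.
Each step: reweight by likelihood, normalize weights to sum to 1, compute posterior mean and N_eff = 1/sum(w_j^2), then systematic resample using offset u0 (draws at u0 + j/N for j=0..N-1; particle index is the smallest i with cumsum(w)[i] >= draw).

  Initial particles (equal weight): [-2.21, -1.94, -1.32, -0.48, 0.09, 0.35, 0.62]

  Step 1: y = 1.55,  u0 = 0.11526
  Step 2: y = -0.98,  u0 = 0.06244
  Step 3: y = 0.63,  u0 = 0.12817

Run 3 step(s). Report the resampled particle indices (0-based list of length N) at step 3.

step 1: w=[0.0000, 0.0000, 0.0000, 0.0005, 0.0428, 0.2046, 0.7521]  mean=0.5416  Neff=1.6409  idx=[5, 6, 6, 6, 6, 6, 6]
step 2: w=[0.4997, 0.0834, 0.0834, 0.0834, 0.0834, 0.0834, 0.0834]  mean=0.4851  Neff=3.4313  idx=[0, 0, 0, 0, 2, 4, 6]
step 3: w=[0.1319, 0.1319, 0.1319, 0.1319, 0.1575, 0.1575, 0.1575]  mean=0.4776  Neff=6.9455  idx=[0, 2, 3, 4, 5, 5, 6]

resampled_idx = [0, 2, 3, 4, 5, 5, 6]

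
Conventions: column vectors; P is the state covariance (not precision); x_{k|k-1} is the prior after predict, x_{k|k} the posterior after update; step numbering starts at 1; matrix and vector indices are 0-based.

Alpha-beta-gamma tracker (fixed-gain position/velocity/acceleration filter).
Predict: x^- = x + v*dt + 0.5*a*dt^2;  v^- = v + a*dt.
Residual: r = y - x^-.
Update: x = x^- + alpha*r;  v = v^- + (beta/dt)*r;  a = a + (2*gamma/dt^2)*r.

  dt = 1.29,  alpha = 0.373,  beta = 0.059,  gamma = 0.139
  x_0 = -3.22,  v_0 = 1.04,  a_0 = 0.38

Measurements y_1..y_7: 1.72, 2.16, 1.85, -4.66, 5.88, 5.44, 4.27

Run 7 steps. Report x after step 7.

x_post = 0.7493

step 1: x_pred=-1.5622  r=3.2822  x^+=-0.3380  v^+=1.6803  a^+=0.9283
step 2: x_pred=2.6021  r=-0.4421  x^+=2.4372  v^+=2.8576  a^+=0.8545
step 3: x_pred=6.8345  r=-4.9845  x^+=4.9753  v^+=3.7319  a^+=0.0218
step 4: x_pred=9.8076  r=-14.4676  x^+=4.4112  v^+=3.0983  a^+=-2.3951
step 5: x_pred=6.4151  r=-0.5351  x^+=6.2155  v^+=-0.0159  a^+=-2.4845
step 6: x_pred=4.1278  r=1.3122  x^+=4.6172  v^+=-3.1609  a^+=-2.2653
step 7: x_pred=-1.3452  r=5.6152  x^+=0.7493  v^+=-5.8264  a^+=-1.3273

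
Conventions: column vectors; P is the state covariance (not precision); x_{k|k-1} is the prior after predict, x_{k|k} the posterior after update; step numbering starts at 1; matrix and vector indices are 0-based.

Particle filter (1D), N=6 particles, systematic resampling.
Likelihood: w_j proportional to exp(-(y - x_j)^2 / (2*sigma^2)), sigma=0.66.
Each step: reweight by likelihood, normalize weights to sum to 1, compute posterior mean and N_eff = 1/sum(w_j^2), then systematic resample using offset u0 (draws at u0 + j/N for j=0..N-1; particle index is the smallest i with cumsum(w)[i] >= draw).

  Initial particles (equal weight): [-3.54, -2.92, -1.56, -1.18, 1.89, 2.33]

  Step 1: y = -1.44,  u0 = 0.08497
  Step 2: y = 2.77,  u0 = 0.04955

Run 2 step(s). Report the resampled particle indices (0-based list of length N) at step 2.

step 1: w=[0.0032, 0.0405, 0.4927, 0.4635, 0.0000, 0.0000]  mean=-1.4453  Neff=2.1771  idx=[2, 2, 2, 3, 3, 3]
step 2: w=[0.0088, 0.0088, 0.0088, 0.3246, 0.3246, 0.3246]  mean=-1.1900  Neff=3.1619  idx=[3, 3, 4, 4, 5, 5]

resampled_idx = [3, 3, 4, 4, 5, 5]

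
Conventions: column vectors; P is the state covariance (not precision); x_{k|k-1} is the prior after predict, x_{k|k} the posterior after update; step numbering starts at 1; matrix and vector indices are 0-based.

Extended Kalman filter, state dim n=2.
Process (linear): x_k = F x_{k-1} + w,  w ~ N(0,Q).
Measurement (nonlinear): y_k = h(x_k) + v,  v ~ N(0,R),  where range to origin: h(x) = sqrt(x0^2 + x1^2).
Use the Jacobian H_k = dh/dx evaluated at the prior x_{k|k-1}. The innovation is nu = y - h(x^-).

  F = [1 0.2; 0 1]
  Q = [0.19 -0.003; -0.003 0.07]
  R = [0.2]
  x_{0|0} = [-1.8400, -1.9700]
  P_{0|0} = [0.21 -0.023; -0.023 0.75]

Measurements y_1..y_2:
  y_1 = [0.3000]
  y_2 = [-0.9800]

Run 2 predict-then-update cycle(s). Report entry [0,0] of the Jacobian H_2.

H_jac[0,0] = -0.9944

step 1: x^-=[-2.2340, -1.9700]  P^-=[0.4208 0.1240; 0.1240 0.8200]  H_jac=[-0.7500 -0.6614]  S=[0.9185]  K=[-0.4329; -0.6918]  nu=[-2.6785]  x^+=[-1.0744, -0.1171]  P^+=[0.2487 -0.1511; -0.1511 0.3805]
step 2: x^-=[-1.0978, -0.1171]  P^-=[0.3934 -0.0780; -0.0780 0.4505]  H_jac=[-0.9944 -0.1061]  S=[0.5776]  K=[-0.6630; 0.0515]  nu=[-2.0840]  x^+=[0.2838, -0.2244]  P^+=[0.1396 -0.0582; -0.0582 0.4490]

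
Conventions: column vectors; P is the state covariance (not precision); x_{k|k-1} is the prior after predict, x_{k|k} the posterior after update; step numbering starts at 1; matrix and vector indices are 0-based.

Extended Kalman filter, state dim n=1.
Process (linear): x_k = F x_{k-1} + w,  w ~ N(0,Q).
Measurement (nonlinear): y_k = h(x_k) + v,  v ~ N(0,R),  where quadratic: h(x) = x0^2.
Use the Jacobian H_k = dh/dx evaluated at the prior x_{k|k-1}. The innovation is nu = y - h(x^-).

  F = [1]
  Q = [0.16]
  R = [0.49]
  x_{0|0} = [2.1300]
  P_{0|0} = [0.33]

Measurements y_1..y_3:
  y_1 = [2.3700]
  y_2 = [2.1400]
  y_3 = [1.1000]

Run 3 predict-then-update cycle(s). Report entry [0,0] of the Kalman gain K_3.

step 1: x^-=[2.1300]  P^-=[0.4900]  H_jac=[4.2600]  S=[9.3823]  K=[0.2225]  nu=[-2.1669]  x^+=[1.6479]  P^+=[0.0256]
step 2: x^-=[1.6479]  P^-=[0.1856]  H_jac=[3.2958]  S=[2.5059]  K=[0.2441]  nu=[-0.5756]  x^+=[1.5074]  P^+=[0.0363]
step 3: x^-=[1.5074]  P^-=[0.1963]  H_jac=[3.0148]  S=[2.2741]  K=[0.2602]  nu=[-1.1723]  x^+=[1.2024]  P^+=[0.0423]

K[0,0] = 0.2602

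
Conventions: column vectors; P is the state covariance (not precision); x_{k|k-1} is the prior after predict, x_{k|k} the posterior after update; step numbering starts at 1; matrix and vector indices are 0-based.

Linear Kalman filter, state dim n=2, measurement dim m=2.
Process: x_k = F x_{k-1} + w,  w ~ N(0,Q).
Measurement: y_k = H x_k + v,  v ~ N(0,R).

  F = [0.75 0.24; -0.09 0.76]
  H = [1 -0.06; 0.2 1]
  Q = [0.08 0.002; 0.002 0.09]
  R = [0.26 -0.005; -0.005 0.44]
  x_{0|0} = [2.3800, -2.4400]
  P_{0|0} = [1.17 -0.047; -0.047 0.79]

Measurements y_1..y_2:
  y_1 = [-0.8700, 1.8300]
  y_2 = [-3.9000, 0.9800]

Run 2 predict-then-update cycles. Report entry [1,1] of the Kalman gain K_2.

step 1: x^-=[1.1994, -2.0686]  P^-=[0.7667 0.0413; 0.0413 0.5622]  S=[1.0238 0.1555; 0.1555 1.0494]  K=[0.7348 0.0767; -0.0768 0.5550]  nu=[-2.1935, 3.6587]  x^+=[-0.1320, 0.1305]  P^+=[0.1902 -0.0080; -0.0080 0.2462]
step 2: x^-=[-0.0677, 0.1111]  P^-=[0.1983 0.0297; 0.0297 0.2348]  S=[0.4556 0.0499; 0.0499 0.6946]  K=[0.4237 0.0694; -0.0038 0.3469]  nu=[-3.8257, 0.8824]  x^+=[-1.6276, 0.4316]  P^+=[0.1102 0.0064; 0.0064 0.1514]

K[1,1] = 0.3469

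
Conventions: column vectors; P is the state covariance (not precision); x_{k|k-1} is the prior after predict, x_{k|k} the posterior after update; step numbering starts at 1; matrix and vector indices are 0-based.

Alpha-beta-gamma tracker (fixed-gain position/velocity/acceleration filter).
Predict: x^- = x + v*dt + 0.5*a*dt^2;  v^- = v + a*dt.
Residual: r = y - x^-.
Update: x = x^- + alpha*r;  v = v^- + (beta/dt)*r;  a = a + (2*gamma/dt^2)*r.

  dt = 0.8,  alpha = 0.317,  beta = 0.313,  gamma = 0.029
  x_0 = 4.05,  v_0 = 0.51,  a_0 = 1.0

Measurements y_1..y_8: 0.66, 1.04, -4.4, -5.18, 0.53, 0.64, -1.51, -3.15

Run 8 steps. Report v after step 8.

step 1: x_pred=4.7780  r=-4.1180  x^+=3.4726  v^+=-0.3012  a^+=0.6268
step 2: x_pred=3.4322  r=-2.3922  x^+=2.6739  v^+=-0.7357  a^+=0.4100
step 3: x_pred=2.2166  r=-6.6166  x^+=0.1191  v^+=-2.9964  a^+=-0.1896
step 4: x_pred=-2.3387  r=-2.8413  x^+=-3.2394  v^+=-4.2598  a^+=-0.4471
step 5: x_pred=-6.7903  r=7.3203  x^+=-4.4697  v^+=-1.7534  a^+=0.2163
step 6: x_pred=-5.8032  r=6.4432  x^+=-3.7607  v^+=0.9406  a^+=0.8002
step 7: x_pred=-2.7522  r=1.2422  x^+=-2.3584  v^+=2.0667  a^+=0.9128
step 8: x_pred=-0.4129  r=-2.7371  x^+=-1.2806  v^+=1.7261  a^+=0.6647

v_post = 1.7261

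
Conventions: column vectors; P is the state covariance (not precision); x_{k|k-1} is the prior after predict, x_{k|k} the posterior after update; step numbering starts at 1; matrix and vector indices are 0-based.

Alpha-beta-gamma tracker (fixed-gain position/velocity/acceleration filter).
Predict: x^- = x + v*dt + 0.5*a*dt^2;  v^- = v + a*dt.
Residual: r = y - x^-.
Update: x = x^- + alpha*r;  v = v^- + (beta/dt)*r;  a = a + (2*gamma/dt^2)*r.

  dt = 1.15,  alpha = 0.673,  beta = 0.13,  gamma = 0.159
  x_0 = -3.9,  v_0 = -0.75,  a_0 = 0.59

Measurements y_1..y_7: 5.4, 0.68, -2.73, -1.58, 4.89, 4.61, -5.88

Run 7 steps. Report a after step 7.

step 1: x_pred=-4.3724  r=9.7724  x^+=2.2044  v^+=1.0332  a^+=2.9398
step 2: x_pred=5.3366  r=-4.6566  x^+=2.2027  v^+=3.8876  a^+=1.8201
step 3: x_pred=7.8770  r=-10.6070  x^+=0.7385  v^+=4.7817  a^+=-0.7304
step 4: x_pred=5.7544  r=-7.3344  x^+=0.8184  v^+=3.1126  a^+=-2.4940
step 5: x_pred=2.7487  r=2.1413  x^+=4.1898  v^+=0.4866  a^+=-1.9791
step 6: x_pred=3.4408  r=1.1692  x^+=4.2277  v^+=-1.6572  a^+=-1.6979
step 7: x_pred=1.1992  r=-7.0792  x^+=-3.5651  v^+=-4.4100  a^+=-3.4002

a_post = -3.4002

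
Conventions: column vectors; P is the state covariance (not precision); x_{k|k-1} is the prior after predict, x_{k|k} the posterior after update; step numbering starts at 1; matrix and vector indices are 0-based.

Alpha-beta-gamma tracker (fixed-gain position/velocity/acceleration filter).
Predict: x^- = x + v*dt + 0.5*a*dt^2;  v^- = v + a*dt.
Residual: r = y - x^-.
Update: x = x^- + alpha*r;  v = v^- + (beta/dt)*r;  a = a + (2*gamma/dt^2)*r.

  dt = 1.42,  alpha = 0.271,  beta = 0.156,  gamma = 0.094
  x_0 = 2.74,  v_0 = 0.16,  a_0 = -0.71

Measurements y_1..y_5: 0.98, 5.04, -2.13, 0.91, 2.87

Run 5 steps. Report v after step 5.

step 1: x_pred=2.2514  r=-1.2714  x^+=1.9068  v^+=-0.9879  a^+=-0.8285
step 2: x_pred=-0.3313  r=5.3713  x^+=1.1243  v^+=-1.5743  a^+=-0.3277
step 3: x_pred=-1.4416  r=-0.6884  x^+=-1.6282  v^+=-2.1153  a^+=-0.3919
step 4: x_pred=-5.0271  r=5.9371  x^+=-3.4181  v^+=-2.0196  a^+=0.1616
step 5: x_pred=-6.1231  r=8.9931  x^+=-3.6859  v^+=-0.8022  a^+=1.0001

v_post = -0.8022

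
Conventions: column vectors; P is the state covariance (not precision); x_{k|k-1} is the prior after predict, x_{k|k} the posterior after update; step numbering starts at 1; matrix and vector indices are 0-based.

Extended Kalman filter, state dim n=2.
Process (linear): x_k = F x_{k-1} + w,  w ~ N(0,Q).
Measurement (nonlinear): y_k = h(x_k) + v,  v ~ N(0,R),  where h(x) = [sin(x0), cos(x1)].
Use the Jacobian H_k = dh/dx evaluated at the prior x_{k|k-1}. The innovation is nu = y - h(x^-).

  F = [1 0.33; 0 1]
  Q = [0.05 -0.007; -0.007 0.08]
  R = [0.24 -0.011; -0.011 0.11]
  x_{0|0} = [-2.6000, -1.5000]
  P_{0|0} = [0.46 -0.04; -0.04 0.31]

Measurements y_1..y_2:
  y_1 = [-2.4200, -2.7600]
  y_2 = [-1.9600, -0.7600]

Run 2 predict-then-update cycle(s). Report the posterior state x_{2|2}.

step 1: x^-=[-3.0950, -1.5000]  P^-=[0.5174 0.0553; 0.0553 0.3900]  H_jac=[-0.9989 0.0000; 0.0000 0.9975]  S=[0.7562 -0.0661; -0.0661 0.4980]  K=[-0.6816 0.0203; -0.0048 0.7805]  nu=[-2.3734, -2.8307]  x^+=[-1.5347, -3.6978]  P^+=[0.1640 0.0098; 0.0098 0.0861]
step 2: x^-=[-2.7550, -3.6978]  P^-=[0.2298 0.0312; 0.0312 0.1661]  H_jac=[-0.9262 0.0000; 0.0000 -0.5280]  S=[0.4371 0.0042; 0.0042 0.1563]  K=[-0.4860 -0.0921; -0.0606 -0.5595]  nu=[-1.5829, 0.0893]  x^+=[-1.9939, -3.6518]  P^+=[0.1248 0.0091; 0.0091 0.1153]

x_post = [-1.9939, -3.6518]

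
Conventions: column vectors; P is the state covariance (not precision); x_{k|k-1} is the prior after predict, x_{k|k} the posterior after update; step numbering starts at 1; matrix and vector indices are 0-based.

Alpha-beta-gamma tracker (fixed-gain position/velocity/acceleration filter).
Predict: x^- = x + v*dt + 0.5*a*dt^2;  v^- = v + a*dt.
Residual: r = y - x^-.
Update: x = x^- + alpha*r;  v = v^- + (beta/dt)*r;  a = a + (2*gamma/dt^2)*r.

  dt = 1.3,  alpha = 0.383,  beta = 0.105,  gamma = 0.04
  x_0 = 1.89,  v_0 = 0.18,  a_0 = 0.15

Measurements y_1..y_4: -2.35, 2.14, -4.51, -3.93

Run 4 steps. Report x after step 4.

step 1: x_pred=2.2507  r=-4.6007  x^+=0.4887  v^+=0.0034  a^+=-0.0678
step 2: x_pred=0.4358  r=1.7042  x^+=1.0885  v^+=0.0529  a^+=0.0129
step 3: x_pred=1.1682  r=-5.6782  x^+=-1.0066  v^+=-0.3889  a^+=-0.2559
step 4: x_pred=-1.7284  r=-2.2016  x^+=-2.5716  v^+=-0.8994  a^+=-0.3601

x_post = -2.5716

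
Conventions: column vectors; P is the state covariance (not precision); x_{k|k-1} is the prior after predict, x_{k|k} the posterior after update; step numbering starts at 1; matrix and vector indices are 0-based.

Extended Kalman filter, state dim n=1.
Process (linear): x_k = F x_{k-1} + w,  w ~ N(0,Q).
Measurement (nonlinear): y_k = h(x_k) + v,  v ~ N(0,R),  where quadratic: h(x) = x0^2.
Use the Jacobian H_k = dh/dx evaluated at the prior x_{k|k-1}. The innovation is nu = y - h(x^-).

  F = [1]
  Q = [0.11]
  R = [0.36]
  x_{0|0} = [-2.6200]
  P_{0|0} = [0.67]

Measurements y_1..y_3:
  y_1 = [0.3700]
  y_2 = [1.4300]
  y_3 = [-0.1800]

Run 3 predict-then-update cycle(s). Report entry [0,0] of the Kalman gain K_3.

K[0,0] = -0.2841

step 1: x^-=[-2.6200]  P^-=[0.7800]  H_jac=[-5.2400]  S=[21.7769]  K=[-0.1877]  nu=[-6.4944]  x^+=[-1.4011]  P^+=[0.0129]
step 2: x^-=[-1.4011]  P^-=[0.1229]  H_jac=[-2.8022]  S=[1.3250]  K=[-0.2599]  nu=[-0.5331]  x^+=[-1.2625]  P^+=[0.0334]
step 3: x^-=[-1.2625]  P^-=[0.1434]  H_jac=[-2.5251]  S=[1.2743]  K=[-0.2841]  nu=[-1.7740]  x^+=[-0.7585]  P^+=[0.0405]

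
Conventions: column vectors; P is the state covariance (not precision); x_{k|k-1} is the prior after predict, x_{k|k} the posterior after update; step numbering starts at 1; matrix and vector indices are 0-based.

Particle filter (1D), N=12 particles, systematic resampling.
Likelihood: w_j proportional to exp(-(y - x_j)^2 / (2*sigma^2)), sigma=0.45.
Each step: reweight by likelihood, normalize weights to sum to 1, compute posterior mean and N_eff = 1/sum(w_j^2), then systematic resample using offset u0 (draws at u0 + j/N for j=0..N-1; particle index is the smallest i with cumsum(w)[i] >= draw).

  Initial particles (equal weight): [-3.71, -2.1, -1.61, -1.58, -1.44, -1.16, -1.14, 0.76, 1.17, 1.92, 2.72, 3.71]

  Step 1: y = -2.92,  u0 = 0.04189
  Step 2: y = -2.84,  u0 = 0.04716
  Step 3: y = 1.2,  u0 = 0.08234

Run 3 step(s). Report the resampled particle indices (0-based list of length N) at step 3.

step 1: w=[0.4913, 0.4361, 0.0331, 0.0272, 0.0103, 0.0011, 0.0009, 0.0000, 0.0000, 0.0000, 0.0000, 0.0000]  mean=-2.8519  Neff=2.3071  idx=[0, 0, 0, 0, 0, 0, 1, 1, 1, 1, 1, 2]
step 2: w=[0.0688, 0.0688, 0.0688, 0.0688, 0.0688, 0.0688, 0.1153, 0.1153, 0.1153, 0.1153, 0.1153, 0.0106]  mean=-2.7593  Neff=10.5256  idx=[0, 1, 3, 4, 5, 6, 7, 7, 8, 9, 10, 10]
step 3: w=[0.0000, 0.0000, 0.0000, 0.0000, 0.0000, 0.1429, 0.1429, 0.1429, 0.1429, 0.1429, 0.1429, 0.1429]  mean=-2.1000  Neff=7.0000  idx=[5, 6, 6, 7, 7, 8, 9, 9, 10, 10, 11, 11]

resampled_idx = [5, 6, 6, 7, 7, 8, 9, 9, 10, 10, 11, 11]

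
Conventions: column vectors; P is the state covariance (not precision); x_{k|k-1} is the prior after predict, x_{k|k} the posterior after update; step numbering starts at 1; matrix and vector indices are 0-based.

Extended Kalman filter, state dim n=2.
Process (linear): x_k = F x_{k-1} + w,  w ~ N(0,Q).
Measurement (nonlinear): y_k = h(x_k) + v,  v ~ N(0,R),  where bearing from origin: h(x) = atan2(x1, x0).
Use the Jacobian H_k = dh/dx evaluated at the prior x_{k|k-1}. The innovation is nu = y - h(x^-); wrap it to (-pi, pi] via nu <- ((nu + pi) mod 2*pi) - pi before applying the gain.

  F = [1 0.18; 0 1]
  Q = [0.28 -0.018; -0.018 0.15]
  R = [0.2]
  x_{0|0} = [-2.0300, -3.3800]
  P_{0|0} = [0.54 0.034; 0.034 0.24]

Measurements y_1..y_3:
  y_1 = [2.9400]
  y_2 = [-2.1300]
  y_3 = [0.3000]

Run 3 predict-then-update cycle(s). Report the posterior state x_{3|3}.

x_post = [-2.8629, -4.1425]

step 1: x^-=[-2.6384, -3.3800]  P^-=[0.8400 0.0592; 0.0592 0.3900]  H_jac=[0.1838 -0.1435]  S=[0.2333]  K=[0.6255; -0.1932]  nu=[-1.1096]  x^+=[-3.3325, -3.1656]  P^+=[0.7487 0.0874; 0.0874 0.3813]
step 2: x^-=[-3.9023, -3.1656]  P^-=[1.0725 0.1380; 0.1380 0.5313]  H_jac=[0.1254 -0.1546]  S=[0.2242]  K=[0.5046; -0.2891]  nu=[0.3301]  x^+=[-3.7357, -3.2610]  P^+=[1.0155 0.1707; 0.1707 0.5126]
step 3: x^-=[-4.3227, -3.2610]  P^-=[1.3735 0.2450; 0.2450 0.6626]  H_jac=[0.1112 -0.1474]  S=[0.2234]  K=[0.5222; -0.3153]  nu=[2.7953]  x^+=[-2.8629, -4.1425]  P^+=[1.3126 0.2818; 0.2818 0.6403]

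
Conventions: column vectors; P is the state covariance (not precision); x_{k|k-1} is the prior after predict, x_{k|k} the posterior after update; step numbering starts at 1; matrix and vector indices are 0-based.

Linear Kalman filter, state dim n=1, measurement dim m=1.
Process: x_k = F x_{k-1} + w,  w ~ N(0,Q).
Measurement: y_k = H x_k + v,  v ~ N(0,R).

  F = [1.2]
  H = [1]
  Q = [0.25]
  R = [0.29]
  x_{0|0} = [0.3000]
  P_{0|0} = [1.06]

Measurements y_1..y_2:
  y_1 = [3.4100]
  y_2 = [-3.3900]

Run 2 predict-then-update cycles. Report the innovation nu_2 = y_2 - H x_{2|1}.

innov = [-6.9684]

step 1: x^-=[0.3600]  P^-=[1.7764]  S=[2.0664]  K=[0.8597]  nu=[3.0500]  x^+=[2.9820]  P^+=[0.2493]
step 2: x^-=[3.5784]  P^-=[0.6090]  S=[0.8990]  K=[0.6774]  nu=[-6.9684]  x^+=[-1.1421]  P^+=[0.1965]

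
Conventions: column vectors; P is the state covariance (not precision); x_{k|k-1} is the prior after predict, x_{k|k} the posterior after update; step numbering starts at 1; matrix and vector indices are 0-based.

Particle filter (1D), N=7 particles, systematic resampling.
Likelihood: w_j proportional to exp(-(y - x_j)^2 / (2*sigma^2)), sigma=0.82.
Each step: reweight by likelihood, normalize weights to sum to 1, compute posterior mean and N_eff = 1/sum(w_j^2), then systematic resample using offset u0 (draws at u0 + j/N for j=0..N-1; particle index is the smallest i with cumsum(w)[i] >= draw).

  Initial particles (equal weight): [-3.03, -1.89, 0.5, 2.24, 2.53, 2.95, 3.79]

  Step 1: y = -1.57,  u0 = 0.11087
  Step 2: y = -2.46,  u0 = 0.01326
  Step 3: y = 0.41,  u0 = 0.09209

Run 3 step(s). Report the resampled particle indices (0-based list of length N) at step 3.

resampled_idx = [2, 3, 3, 4, 5, 6, 6]

step 1: w=[0.1747, 0.7900, 0.0352, 0.0000, 0.0000, 0.0000, 0.0000]  mean=-2.0049  Neff=1.5246  idx=[0, 1, 1, 1, 1, 1, 2]
step 2: w=[0.1666, 0.1666, 0.1666, 0.1666, 0.1666, 0.1666, 0.0003]  mean=-2.0792  Neff=6.0038  idx=[0, 0, 1, 2, 3, 4, 5]
step 3: w=[0.0015, 0.0015, 0.1994, 0.1994, 0.1994, 0.1994, 0.1994]  mean=-1.8935  Neff=5.0307  idx=[2, 3, 3, 4, 5, 6, 6]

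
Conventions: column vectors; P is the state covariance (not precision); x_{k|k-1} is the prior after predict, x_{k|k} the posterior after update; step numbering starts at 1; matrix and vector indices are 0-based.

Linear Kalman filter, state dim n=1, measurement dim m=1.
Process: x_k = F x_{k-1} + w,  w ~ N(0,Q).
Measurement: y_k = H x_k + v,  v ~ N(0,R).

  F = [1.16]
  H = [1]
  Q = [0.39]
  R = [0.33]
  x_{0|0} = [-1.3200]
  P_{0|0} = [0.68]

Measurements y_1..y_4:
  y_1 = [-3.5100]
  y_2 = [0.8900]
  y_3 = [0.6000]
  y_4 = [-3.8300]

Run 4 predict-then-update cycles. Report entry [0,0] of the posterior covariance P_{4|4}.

step 1: x^-=[-1.5312]  P^-=[1.3050]  S=[1.6350]  K=[0.7982]  nu=[-1.9788]  x^+=[-3.1106]  P^+=[0.2634]
step 2: x^-=[-3.6083]  P^-=[0.7444]  S=[1.0744]  K=[0.6929]  nu=[4.4983]  x^+=[-0.4916]  P^+=[0.2286]
step 3: x^-=[-0.5703]  P^-=[0.6977]  S=[1.0277]  K=[0.6789]  nu=[1.1703]  x^+=[0.2242]  P^+=[0.2240]
step 4: x^-=[0.2601]  P^-=[0.6915]  S=[1.0215]  K=[0.6769]  nu=[-4.0901]  x^+=[-2.5086]  P^+=[0.2234]

P_post[0,0] = 0.2234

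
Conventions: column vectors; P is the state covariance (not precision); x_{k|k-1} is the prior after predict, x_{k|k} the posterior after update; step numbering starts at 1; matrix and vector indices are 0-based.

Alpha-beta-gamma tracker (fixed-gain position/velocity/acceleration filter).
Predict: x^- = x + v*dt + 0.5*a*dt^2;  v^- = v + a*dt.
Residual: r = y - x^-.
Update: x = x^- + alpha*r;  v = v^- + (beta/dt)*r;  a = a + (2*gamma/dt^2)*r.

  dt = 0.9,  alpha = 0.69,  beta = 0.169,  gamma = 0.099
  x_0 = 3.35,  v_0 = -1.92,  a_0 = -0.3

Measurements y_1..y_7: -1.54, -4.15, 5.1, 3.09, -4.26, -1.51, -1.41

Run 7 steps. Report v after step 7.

step 1: x_pred=1.5005  r=-3.0405  x^+=-0.5974  v^+=-2.7609  a^+=-1.0432
step 2: x_pred=-3.5048  r=-0.6452  x^+=-3.9500  v^+=-3.8210  a^+=-1.2009
step 3: x_pred=-7.8753  r=12.9753  x^+=1.0777  v^+=-2.4654  a^+=1.9708
step 4: x_pred=-0.3430  r=3.4330  x^+=2.0258  v^+=-0.0470  a^+=2.8100
step 5: x_pred=3.1215  r=-7.3815  x^+=-1.9717  v^+=1.0959  a^+=1.0056
step 6: x_pred=-0.5782  r=-0.9318  x^+=-1.2211  v^+=1.8259  a^+=0.7778
step 7: x_pred=0.7372  r=-2.1472  x^+=-0.7444  v^+=2.1228  a^+=0.2530

v_post = 2.1228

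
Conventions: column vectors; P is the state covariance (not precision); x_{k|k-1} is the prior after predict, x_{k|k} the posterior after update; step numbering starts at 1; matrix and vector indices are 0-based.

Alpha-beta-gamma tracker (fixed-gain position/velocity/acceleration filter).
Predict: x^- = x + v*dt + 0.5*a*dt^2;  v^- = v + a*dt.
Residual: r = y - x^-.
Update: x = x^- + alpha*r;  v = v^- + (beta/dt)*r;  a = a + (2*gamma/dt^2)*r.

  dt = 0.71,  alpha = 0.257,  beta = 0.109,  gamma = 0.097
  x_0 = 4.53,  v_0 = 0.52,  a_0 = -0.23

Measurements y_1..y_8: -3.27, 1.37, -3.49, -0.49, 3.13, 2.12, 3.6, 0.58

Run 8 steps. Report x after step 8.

x_post = 3.5424

step 1: x_pred=4.8412  r=-8.1112  x^+=2.7566  v^+=-0.8885  a^+=-3.3516
step 2: x_pred=1.2810  r=0.0890  x^+=1.3039  v^+=-3.2545  a^+=-3.3173
step 3: x_pred=-1.8429  r=-1.6471  x^+=-2.2662  v^+=-5.8626  a^+=-3.9512
step 4: x_pred=-7.4246  r=6.9346  x^+=-5.6424  v^+=-7.6034  a^+=-1.2824
step 5: x_pred=-11.3640  r=14.4940  x^+=-7.6391  v^+=-6.2888  a^+=4.2955
step 6: x_pred=-11.0214  r=13.1414  x^+=-7.6441  v^+=-1.2215  a^+=9.3529
step 7: x_pred=-6.1539  r=9.7539  x^+=-3.6472  v^+=6.9165  a^+=13.1066
step 8: x_pred=4.5671  r=-3.9871  x^+=3.5424  v^+=15.6101  a^+=11.5722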